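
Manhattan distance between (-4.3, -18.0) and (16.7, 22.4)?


|(-4.3)-16.7| + |(-18)-22.4| = 21 + 40.4 = 61.4

61.4


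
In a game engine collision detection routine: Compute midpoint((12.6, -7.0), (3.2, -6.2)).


M = ((12.6+3.2)/2, ((-7)+(-6.2))/2)
= (7.9, -6.6)

(7.9, -6.6)


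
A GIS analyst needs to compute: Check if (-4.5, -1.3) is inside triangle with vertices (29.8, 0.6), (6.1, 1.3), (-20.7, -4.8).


Cross products: AB x AP = 69.04, BC x BP = 5.02, CA x CP = 89.27
All same sign? yes

Yes, inside


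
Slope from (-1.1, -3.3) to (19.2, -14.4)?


slope = (y2-y1)/(x2-x1) = ((-14.4)-(-3.3))/(19.2-(-1.1)) = (-11.1)/20.3 = -0.5468

-0.5468


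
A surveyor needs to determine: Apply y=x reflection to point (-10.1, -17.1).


Reflection over y=x: (x,y) -> (y,x)
(-10.1, -17.1) -> (-17.1, -10.1)

(-17.1, -10.1)


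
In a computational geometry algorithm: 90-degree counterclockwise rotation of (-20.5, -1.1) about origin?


90° CCW: (x,y) -> (-y, x)
(-20.5,-1.1) -> (1.1, -20.5)

(1.1, -20.5)


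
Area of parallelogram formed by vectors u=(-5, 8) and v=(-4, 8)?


|u x v| = |(-5)*8 - 8*(-4)|
= |(-40) - (-32)| = 8

8


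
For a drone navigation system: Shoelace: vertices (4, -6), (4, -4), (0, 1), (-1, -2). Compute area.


Shoelace sum: (4*(-4) - 4*(-6)) + (4*1 - 0*(-4)) + (0*(-2) - (-1)*1) + ((-1)*(-6) - 4*(-2))
= 27
Area = |27|/2 = 13.5

13.5


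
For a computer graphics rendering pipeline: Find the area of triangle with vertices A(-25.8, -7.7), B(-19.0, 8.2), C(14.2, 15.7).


Area = |x_A(y_B-y_C) + x_B(y_C-y_A) + x_C(y_A-y_B)|/2
= |193.5 + (-444.6) + (-225.78)|/2
= 476.88/2 = 238.44

238.44


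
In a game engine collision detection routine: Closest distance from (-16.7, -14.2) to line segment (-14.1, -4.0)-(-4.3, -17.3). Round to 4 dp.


Project P onto AB: t = 0.4037 (clamped to [0,1])
Closest point on segment: (-10.1438, -9.3691)
Distance: 8.1438

8.1438


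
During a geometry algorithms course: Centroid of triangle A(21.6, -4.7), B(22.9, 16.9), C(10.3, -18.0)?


Centroid = ((x_A+x_B+x_C)/3, (y_A+y_B+y_C)/3)
= ((21.6+22.9+10.3)/3, ((-4.7)+16.9+(-18))/3)
= (18.2667, -1.9333)

(18.2667, -1.9333)


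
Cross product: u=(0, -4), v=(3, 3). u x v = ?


u x v = u_x*v_y - u_y*v_x = 0*3 - (-4)*3
= 0 - (-12) = 12

12


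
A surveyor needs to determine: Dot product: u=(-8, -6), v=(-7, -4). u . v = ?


u . v = u_x*v_x + u_y*v_y = (-8)*(-7) + (-6)*(-4)
= 56 + 24 = 80

80


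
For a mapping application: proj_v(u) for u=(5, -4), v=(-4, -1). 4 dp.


u.v = -16, |v| = sqrt(17) = 4.1231
Scalar projection = u.v / |v| = -16 / sqrt(17) = -3.8806

-3.8806


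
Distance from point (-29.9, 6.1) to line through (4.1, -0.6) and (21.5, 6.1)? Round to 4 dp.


|cross product| = 344.38
|line direction| = sqrt(347.65) = 18.6454
Distance = 344.38/sqrt(347.65) = 18.47

18.47


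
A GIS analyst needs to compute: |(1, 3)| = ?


|u| = sqrt(1^2 + 3^2) = sqrt(10) = 3.1623

3.1623


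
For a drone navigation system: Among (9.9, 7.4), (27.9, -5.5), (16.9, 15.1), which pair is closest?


d(P0,P1) = 22.1452, d(P0,P2) = 10.4062, d(P1,P2) = 23.3529
Closest: P0 and P2

Closest pair: (9.9, 7.4) and (16.9, 15.1), distance = 10.4062


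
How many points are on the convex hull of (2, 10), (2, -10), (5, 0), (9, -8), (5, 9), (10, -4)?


Convex hull vertices (CCW): (2, -10), (9, -8), (10, -4), (5, 9), (2, 10)
Count = 5

5


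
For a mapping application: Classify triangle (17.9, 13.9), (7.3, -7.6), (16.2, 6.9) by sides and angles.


Side lengths squared: AB^2=574.61, BC^2=289.46, CA^2=51.89
Sorted: [51.89, 289.46, 574.61]
By sides: Scalene, By angles: Obtuse

Scalene, Obtuse


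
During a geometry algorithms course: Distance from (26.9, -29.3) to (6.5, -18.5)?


dx=-20.4, dy=10.8
d^2 = (-20.4)^2 + 10.8^2 = 532.8
d = sqrt(532.8) = 23.0825

23.0825


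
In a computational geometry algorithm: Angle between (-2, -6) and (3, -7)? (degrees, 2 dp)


u.v = 36, |u| = sqrt(40) = 6.3246, |v| = sqrt(58) = 7.6158
cos(theta) = u.v/(|u||v|) = 36/sqrt(2320) = 0.747409
theta = acos(0.747409) = 41.63 degrees

41.63 degrees


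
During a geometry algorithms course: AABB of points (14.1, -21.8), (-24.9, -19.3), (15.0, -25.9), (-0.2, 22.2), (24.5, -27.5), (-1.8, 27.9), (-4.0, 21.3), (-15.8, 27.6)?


x range: [-24.9, 24.5]
y range: [-27.5, 27.9]
Bounding box: (-24.9,-27.5) to (24.5,27.9)

(-24.9,-27.5) to (24.5,27.9)


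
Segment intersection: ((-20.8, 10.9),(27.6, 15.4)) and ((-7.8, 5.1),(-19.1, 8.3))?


Cross products: d1=-23.94, d2=-229.67, d3=-339.22, d4=-133.49
d1*d2 < 0 and d3*d4 < 0? no

No, they don't intersect


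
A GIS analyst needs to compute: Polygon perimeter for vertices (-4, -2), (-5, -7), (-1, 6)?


Sides: (-4, -2)->(-5, -7): sqrt(26) = 5.09902, (-5, -7)->(-1, 6): sqrt(185) = 13.601471, (-1, 6)->(-4, -2): sqrt(73) = 8.544004
Sum = 27.244495
Perimeter = 27.2445

27.2445


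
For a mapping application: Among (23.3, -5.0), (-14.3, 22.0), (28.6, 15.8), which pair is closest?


d(P0,P1) = 46.29, d(P0,P2) = 21.4646, d(P1,P2) = 43.3457
Closest: P0 and P2

Closest pair: (23.3, -5.0) and (28.6, 15.8), distance = 21.4646


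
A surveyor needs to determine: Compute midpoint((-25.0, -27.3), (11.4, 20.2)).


M = (((-25)+11.4)/2, ((-27.3)+20.2)/2)
= (-6.8, -3.55)

(-6.8, -3.55)


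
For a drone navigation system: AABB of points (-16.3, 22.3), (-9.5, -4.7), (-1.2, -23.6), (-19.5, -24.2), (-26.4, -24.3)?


x range: [-26.4, -1.2]
y range: [-24.3, 22.3]
Bounding box: (-26.4,-24.3) to (-1.2,22.3)

(-26.4,-24.3) to (-1.2,22.3)


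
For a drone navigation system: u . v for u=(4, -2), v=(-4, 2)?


u . v = u_x*v_x + u_y*v_y = 4*(-4) + (-2)*2
= (-16) + (-4) = -20

-20


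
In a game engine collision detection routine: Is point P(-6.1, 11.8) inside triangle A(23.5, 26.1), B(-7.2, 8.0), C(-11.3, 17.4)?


Cross products: AB x AP = -96.75, BC x BP = -25.92, CA x CP = -240.12
All same sign? yes

Yes, inside


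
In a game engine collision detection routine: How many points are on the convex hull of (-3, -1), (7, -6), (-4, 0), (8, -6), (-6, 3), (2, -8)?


Convex hull vertices (CCW): (-6, 3), (-4, 0), (2, -8), (8, -6)
Count = 4

4


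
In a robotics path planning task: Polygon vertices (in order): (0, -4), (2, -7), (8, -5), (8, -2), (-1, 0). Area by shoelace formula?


Shoelace sum: (0*(-7) - 2*(-4)) + (2*(-5) - 8*(-7)) + (8*(-2) - 8*(-5)) + (8*0 - (-1)*(-2)) + ((-1)*(-4) - 0*0)
= 80
Area = |80|/2 = 40

40


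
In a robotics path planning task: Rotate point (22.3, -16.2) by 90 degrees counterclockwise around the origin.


90° CCW: (x,y) -> (-y, x)
(22.3,-16.2) -> (16.2, 22.3)

(16.2, 22.3)


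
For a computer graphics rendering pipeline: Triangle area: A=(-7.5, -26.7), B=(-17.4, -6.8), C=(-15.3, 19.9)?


Area = |x_A(y_B-y_C) + x_B(y_C-y_A) + x_C(y_A-y_B)|/2
= |200.25 + (-810.84) + 304.47|/2
= 306.12/2 = 153.06

153.06


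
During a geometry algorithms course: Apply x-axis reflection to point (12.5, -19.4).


Reflection over x-axis: (x,y) -> (x,-y)
(12.5, -19.4) -> (12.5, 19.4)

(12.5, 19.4)


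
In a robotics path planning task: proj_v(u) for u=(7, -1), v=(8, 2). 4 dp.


u.v = 54, |v| = sqrt(68) = 8.2462
Scalar projection = u.v / |v| = 54 / sqrt(68) = 6.5485

6.5485


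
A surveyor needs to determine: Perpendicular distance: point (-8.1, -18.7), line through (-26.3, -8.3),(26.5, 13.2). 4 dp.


|cross product| = 940.42
|line direction| = sqrt(3250.09) = 57.0096
Distance = 940.42/sqrt(3250.09) = 16.4958

16.4958


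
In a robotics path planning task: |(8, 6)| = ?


|u| = sqrt(8^2 + 6^2) = sqrt(100) = 10

10


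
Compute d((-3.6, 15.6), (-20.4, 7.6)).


dx=-16.8, dy=-8
d^2 = (-16.8)^2 + (-8)^2 = 346.24
d = sqrt(346.24) = 18.6075

18.6075


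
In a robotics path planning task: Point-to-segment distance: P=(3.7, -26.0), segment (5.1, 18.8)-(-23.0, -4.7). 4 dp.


Project P onto AB: t = 0.8139 (clamped to [0,1])
Closest point on segment: (-17.7706, -0.3267)
Distance: 33.468

33.468


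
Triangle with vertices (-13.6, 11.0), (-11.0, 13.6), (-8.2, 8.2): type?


Side lengths squared: AB^2=13.52, BC^2=37, CA^2=37
Sorted: [13.52, 37, 37]
By sides: Isosceles, By angles: Acute

Isosceles, Acute


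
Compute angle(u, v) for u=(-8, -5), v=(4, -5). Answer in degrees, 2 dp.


u.v = -7, |u| = sqrt(89) = 9.434, |v| = sqrt(41) = 6.4031
cos(theta) = u.v/(|u||v|) = -7/sqrt(3649) = -0.115881
theta = acos(-0.115881) = 96.65 degrees

96.65 degrees


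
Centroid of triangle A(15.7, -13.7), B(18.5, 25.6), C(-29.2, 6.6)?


Centroid = ((x_A+x_B+x_C)/3, (y_A+y_B+y_C)/3)
= ((15.7+18.5+(-29.2))/3, ((-13.7)+25.6+6.6)/3)
= (1.6667, 6.1667)

(1.6667, 6.1667)


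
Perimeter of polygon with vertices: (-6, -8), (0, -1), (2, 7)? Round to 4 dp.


Sides: (-6, -8)->(0, -1): sqrt(85) = 9.219544, (0, -1)->(2, 7): sqrt(68) = 8.246211, (2, 7)->(-6, -8): sqrt(289) = 17
Sum = 34.465755
Perimeter = 34.4658

34.4658


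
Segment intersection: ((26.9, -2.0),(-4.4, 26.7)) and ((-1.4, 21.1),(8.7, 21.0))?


Cross products: d1=-230.48, d2=56.26, d3=89.18, d4=-197.56
d1*d2 < 0 and d3*d4 < 0? yes

Yes, they intersect


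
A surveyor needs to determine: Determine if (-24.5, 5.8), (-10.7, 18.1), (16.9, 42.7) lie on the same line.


Cross product: ((-10.7)-(-24.5))*(42.7-5.8) - (18.1-5.8)*(16.9-(-24.5))
= 0

Yes, collinear


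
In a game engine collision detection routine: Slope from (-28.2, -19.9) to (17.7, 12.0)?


slope = (y2-y1)/(x2-x1) = (12-(-19.9))/(17.7-(-28.2)) = 31.9/45.9 = 0.695

0.695


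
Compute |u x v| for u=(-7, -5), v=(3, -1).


|u x v| = |(-7)*(-1) - (-5)*3|
= |7 - (-15)| = 22

22


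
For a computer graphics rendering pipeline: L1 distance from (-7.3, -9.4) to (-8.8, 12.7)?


|(-7.3)-(-8.8)| + |(-9.4)-12.7| = 1.5 + 22.1 = 23.6

23.6


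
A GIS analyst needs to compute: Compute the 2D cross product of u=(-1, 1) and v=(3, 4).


u x v = u_x*v_y - u_y*v_x = (-1)*4 - 1*3
= (-4) - 3 = -7

-7


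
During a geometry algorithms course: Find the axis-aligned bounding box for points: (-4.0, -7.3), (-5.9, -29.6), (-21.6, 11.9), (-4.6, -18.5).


x range: [-21.6, -4]
y range: [-29.6, 11.9]
Bounding box: (-21.6,-29.6) to (-4,11.9)

(-21.6,-29.6) to (-4,11.9)


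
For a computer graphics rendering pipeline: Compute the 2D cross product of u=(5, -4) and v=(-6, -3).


u x v = u_x*v_y - u_y*v_x = 5*(-3) - (-4)*(-6)
= (-15) - 24 = -39

-39


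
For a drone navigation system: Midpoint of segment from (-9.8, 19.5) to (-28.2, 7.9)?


M = (((-9.8)+(-28.2))/2, (19.5+7.9)/2)
= (-19, 13.7)

(-19, 13.7)


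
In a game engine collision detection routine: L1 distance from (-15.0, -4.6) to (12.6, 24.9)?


|(-15)-12.6| + |(-4.6)-24.9| = 27.6 + 29.5 = 57.1

57.1


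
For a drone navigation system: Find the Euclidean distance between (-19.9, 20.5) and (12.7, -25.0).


dx=32.6, dy=-45.5
d^2 = 32.6^2 + (-45.5)^2 = 3133.01
d = sqrt(3133.01) = 55.9733

55.9733


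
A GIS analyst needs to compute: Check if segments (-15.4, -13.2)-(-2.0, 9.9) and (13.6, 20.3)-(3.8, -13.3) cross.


Cross products: d1=-646.1, d2=-422.24, d3=-221, d4=-444.86
d1*d2 < 0 and d3*d4 < 0? no

No, they don't intersect


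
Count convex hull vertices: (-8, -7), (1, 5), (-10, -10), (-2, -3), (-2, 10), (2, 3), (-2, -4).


Convex hull vertices (CCW): (-10, -10), (-2, -4), (2, 3), (1, 5), (-2, 10)
Count = 5

5


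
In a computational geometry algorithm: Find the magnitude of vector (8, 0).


|u| = sqrt(8^2 + 0^2) = sqrt(64) = 8

8


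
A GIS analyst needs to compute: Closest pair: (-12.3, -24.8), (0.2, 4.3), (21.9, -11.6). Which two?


d(P0,P1) = 31.6711, d(P0,P2) = 36.659, d(P1,P2) = 26.9017
Closest: P1 and P2

Closest pair: (0.2, 4.3) and (21.9, -11.6), distance = 26.9017


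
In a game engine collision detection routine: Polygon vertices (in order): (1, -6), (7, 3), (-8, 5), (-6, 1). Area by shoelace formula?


Shoelace sum: (1*3 - 7*(-6)) + (7*5 - (-8)*3) + ((-8)*1 - (-6)*5) + ((-6)*(-6) - 1*1)
= 161
Area = |161|/2 = 80.5

80.5


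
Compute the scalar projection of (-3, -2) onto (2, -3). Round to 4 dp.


u.v = 0, |v| = sqrt(13) = 3.6056
Scalar projection = u.v / |v| = 0 / sqrt(13) = 0

0


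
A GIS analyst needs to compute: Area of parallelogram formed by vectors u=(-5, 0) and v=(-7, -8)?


|u x v| = |(-5)*(-8) - 0*(-7)|
= |40 - 0| = 40

40


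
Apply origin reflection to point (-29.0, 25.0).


Reflection over origin: (x,y) -> (-x,-y)
(-29, 25) -> (29, -25)

(29, -25)


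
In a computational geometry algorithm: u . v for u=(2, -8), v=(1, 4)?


u . v = u_x*v_x + u_y*v_y = 2*1 + (-8)*4
= 2 + (-32) = -30

-30


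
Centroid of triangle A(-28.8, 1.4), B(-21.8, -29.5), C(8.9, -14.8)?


Centroid = ((x_A+x_B+x_C)/3, (y_A+y_B+y_C)/3)
= (((-28.8)+(-21.8)+8.9)/3, (1.4+(-29.5)+(-14.8))/3)
= (-13.9, -14.3)

(-13.9, -14.3)


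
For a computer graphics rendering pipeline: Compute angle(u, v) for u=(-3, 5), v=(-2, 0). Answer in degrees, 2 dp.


u.v = 6, |u| = sqrt(34) = 5.831, |v| = sqrt(4) = 2
cos(theta) = u.v/(|u||v|) = 6/sqrt(136) = 0.514496
theta = acos(0.514496) = 59.04 degrees

59.04 degrees


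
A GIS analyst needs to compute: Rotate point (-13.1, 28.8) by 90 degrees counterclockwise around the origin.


90° CCW: (x,y) -> (-y, x)
(-13.1,28.8) -> (-28.8, -13.1)

(-28.8, -13.1)


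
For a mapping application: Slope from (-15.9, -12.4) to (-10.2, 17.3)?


slope = (y2-y1)/(x2-x1) = (17.3-(-12.4))/((-10.2)-(-15.9)) = 29.7/5.7 = 5.2105

5.2105


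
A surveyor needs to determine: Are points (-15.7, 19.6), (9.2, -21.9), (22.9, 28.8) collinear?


Cross product: (9.2-(-15.7))*(28.8-19.6) - ((-21.9)-19.6)*(22.9-(-15.7))
= 1830.98

No, not collinear


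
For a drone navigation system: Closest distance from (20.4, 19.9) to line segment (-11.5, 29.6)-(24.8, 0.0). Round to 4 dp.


Project P onto AB: t = 0.6587 (clamped to [0,1])
Closest point on segment: (12.4108, 10.1025)
Distance: 12.6419

12.6419


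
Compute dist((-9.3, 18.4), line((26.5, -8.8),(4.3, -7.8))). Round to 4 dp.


|cross product| = 568.04
|line direction| = sqrt(493.84) = 22.2225
Distance = 568.04/sqrt(493.84) = 25.5615

25.5615


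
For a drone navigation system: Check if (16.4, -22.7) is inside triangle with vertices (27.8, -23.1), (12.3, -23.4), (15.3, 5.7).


Cross products: AB x AP = -9.62, BC x BP = -117.21, CA x CP = -323.32
All same sign? yes

Yes, inside


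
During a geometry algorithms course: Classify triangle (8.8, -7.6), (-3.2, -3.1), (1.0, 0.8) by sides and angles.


Side lengths squared: AB^2=164.25, BC^2=32.85, CA^2=131.4
Sorted: [32.85, 131.4, 164.25]
By sides: Scalene, By angles: Right

Scalene, Right


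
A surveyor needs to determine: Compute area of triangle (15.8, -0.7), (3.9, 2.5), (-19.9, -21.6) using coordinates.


Area = |x_A(y_B-y_C) + x_B(y_C-y_A) + x_C(y_A-y_B)|/2
= |380.78 + (-81.51) + 63.68|/2
= 362.95/2 = 181.475

181.475


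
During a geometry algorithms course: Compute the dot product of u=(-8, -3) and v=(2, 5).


u . v = u_x*v_x + u_y*v_y = (-8)*2 + (-3)*5
= (-16) + (-15) = -31

-31


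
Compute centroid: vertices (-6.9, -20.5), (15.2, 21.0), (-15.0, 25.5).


Centroid = ((x_A+x_B+x_C)/3, (y_A+y_B+y_C)/3)
= (((-6.9)+15.2+(-15))/3, ((-20.5)+21+25.5)/3)
= (-2.2333, 8.6667)

(-2.2333, 8.6667)


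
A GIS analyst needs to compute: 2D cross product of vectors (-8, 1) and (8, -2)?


u x v = u_x*v_y - u_y*v_x = (-8)*(-2) - 1*8
= 16 - 8 = 8

8


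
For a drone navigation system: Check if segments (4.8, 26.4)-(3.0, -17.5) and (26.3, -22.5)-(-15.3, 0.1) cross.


Cross products: d1=-1548.34, d2=318.58, d3=1031.87, d4=-835.05
d1*d2 < 0 and d3*d4 < 0? yes

Yes, they intersect


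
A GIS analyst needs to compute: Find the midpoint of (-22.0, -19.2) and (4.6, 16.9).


M = (((-22)+4.6)/2, ((-19.2)+16.9)/2)
= (-8.7, -1.15)

(-8.7, -1.15)


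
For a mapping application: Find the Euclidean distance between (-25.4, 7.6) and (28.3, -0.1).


dx=53.7, dy=-7.7
d^2 = 53.7^2 + (-7.7)^2 = 2942.98
d = sqrt(2942.98) = 54.2492

54.2492


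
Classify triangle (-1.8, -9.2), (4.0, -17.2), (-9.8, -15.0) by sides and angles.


Side lengths squared: AB^2=97.64, BC^2=195.28, CA^2=97.64
Sorted: [97.64, 97.64, 195.28]
By sides: Isosceles, By angles: Right

Isosceles, Right


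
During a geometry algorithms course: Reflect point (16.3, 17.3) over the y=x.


Reflection over y=x: (x,y) -> (y,x)
(16.3, 17.3) -> (17.3, 16.3)

(17.3, 16.3)


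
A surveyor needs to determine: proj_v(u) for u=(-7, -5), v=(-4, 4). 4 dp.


u.v = 8, |v| = sqrt(32) = 5.6569
Scalar projection = u.v / |v| = 8 / sqrt(32) = 1.4142

1.4142


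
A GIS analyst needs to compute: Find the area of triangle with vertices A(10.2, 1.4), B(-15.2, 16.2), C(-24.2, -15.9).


Area = |x_A(y_B-y_C) + x_B(y_C-y_A) + x_C(y_A-y_B)|/2
= |327.42 + 262.96 + 358.16|/2
= 948.54/2 = 474.27

474.27


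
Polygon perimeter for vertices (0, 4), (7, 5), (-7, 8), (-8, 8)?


Sides: (0, 4)->(7, 5): sqrt(50) = 7.071068, (7, 5)->(-7, 8): sqrt(205) = 14.317821, (-7, 8)->(-8, 8): sqrt(1) = 1, (-8, 8)->(0, 4): sqrt(80) = 8.944272
Sum = 31.333161
Perimeter = 31.3332

31.3332


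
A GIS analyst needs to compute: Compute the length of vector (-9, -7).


|u| = sqrt((-9)^2 + (-7)^2) = sqrt(130) = 11.4018

11.4018


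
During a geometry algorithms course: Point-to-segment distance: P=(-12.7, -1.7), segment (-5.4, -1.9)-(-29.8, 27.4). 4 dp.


Project P onto AB: t = 0.1265 (clamped to [0,1])
Closest point on segment: (-8.4877, 1.8078)
Distance: 5.4816

5.4816


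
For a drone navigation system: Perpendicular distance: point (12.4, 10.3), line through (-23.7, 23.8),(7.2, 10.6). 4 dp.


|cross product| = 59.37
|line direction| = sqrt(1129.05) = 33.6013
Distance = 59.37/sqrt(1129.05) = 1.7669

1.7669


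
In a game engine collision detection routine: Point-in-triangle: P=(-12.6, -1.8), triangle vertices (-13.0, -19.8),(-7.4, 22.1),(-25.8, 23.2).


Cross products: AB x AP = 84.04, BC x BP = 445.48, CA x CP = 247.6
All same sign? yes

Yes, inside


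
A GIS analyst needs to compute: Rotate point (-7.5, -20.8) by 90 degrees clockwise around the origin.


90° CW: (x,y) -> (y, -x)
(-7.5,-20.8) -> (-20.8, 7.5)

(-20.8, 7.5)


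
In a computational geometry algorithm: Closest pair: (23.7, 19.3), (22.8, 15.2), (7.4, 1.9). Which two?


d(P0,P1) = 4.1976, d(P0,P2) = 23.8422, d(P1,P2) = 20.3482
Closest: P0 and P1

Closest pair: (23.7, 19.3) and (22.8, 15.2), distance = 4.1976


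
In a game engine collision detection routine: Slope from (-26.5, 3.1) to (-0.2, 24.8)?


slope = (y2-y1)/(x2-x1) = (24.8-3.1)/((-0.2)-(-26.5)) = 21.7/26.3 = 0.8251

0.8251


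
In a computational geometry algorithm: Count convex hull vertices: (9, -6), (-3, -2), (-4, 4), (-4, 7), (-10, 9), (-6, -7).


Convex hull vertices (CCW): (-10, 9), (-6, -7), (9, -6), (-4, 7)
Count = 4

4


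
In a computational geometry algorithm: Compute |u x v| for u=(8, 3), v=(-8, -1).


|u x v| = |8*(-1) - 3*(-8)|
= |(-8) - (-24)| = 16

16


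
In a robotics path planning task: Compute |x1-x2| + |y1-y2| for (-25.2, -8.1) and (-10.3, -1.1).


|(-25.2)-(-10.3)| + |(-8.1)-(-1.1)| = 14.9 + 7 = 21.9

21.9


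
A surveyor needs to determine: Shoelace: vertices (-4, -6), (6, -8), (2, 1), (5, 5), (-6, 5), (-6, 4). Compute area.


Shoelace sum: ((-4)*(-8) - 6*(-6)) + (6*1 - 2*(-8)) + (2*5 - 5*1) + (5*5 - (-6)*5) + ((-6)*4 - (-6)*5) + ((-6)*(-6) - (-4)*4)
= 208
Area = |208|/2 = 104

104


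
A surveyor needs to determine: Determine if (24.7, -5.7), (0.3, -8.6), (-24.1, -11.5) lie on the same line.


Cross product: (0.3-24.7)*((-11.5)-(-5.7)) - ((-8.6)-(-5.7))*((-24.1)-24.7)
= 0

Yes, collinear


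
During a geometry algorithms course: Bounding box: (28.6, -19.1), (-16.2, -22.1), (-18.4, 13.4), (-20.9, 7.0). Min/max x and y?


x range: [-20.9, 28.6]
y range: [-22.1, 13.4]
Bounding box: (-20.9,-22.1) to (28.6,13.4)

(-20.9,-22.1) to (28.6,13.4)


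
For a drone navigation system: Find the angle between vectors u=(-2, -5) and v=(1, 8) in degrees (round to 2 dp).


u.v = -42, |u| = sqrt(29) = 5.3852, |v| = sqrt(65) = 8.0623
cos(theta) = u.v/(|u||v|) = -42/sqrt(1885) = -0.967372
theta = acos(-0.967372) = 165.32 degrees

165.32 degrees


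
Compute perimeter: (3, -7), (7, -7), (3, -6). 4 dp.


Sides: (3, -7)->(7, -7): sqrt(16) = 4, (7, -7)->(3, -6): sqrt(17) = 4.123106, (3, -6)->(3, -7): sqrt(1) = 1
Sum = 9.123106
Perimeter = 9.1231

9.1231


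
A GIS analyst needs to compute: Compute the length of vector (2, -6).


|u| = sqrt(2^2 + (-6)^2) = sqrt(40) = 6.3246

6.3246


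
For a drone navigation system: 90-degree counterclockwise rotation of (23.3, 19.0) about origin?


90° CCW: (x,y) -> (-y, x)
(23.3,19) -> (-19, 23.3)

(-19, 23.3)


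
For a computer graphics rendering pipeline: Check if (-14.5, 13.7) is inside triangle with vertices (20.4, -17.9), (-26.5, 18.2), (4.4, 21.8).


Cross products: AB x AP = -222.15, BC x BP = -182.25, CA x CP = -879.93
All same sign? yes

Yes, inside


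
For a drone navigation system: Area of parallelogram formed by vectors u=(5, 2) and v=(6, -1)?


|u x v| = |5*(-1) - 2*6|
= |(-5) - 12| = 17

17


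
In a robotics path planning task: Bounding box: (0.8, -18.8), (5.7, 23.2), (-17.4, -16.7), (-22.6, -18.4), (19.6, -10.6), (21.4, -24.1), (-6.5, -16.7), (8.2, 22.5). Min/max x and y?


x range: [-22.6, 21.4]
y range: [-24.1, 23.2]
Bounding box: (-22.6,-24.1) to (21.4,23.2)

(-22.6,-24.1) to (21.4,23.2)


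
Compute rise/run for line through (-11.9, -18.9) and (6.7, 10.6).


slope = (y2-y1)/(x2-x1) = (10.6-(-18.9))/(6.7-(-11.9)) = 29.5/18.6 = 1.586

1.586


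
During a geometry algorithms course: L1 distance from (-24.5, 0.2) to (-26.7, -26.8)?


|(-24.5)-(-26.7)| + |0.2-(-26.8)| = 2.2 + 27 = 29.2

29.2


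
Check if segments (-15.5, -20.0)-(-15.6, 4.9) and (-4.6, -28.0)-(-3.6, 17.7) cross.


Cross products: d1=506.13, d2=535.6, d3=-270.61, d4=-300.08
d1*d2 < 0 and d3*d4 < 0? no

No, they don't intersect


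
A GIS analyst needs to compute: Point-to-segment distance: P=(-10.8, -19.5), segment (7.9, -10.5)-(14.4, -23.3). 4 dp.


Project P onto AB: t = 0 (clamped to [0,1])
Closest point on segment: (7.9, -10.5)
Distance: 20.7531

20.7531


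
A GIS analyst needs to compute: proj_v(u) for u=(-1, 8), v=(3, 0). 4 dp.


u.v = -3, |v| = sqrt(9) = 3
Scalar projection = u.v / |v| = -3 / sqrt(9) = -1

-1


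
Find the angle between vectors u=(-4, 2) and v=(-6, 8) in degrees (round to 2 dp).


u.v = 40, |u| = sqrt(20) = 4.4721, |v| = sqrt(100) = 10
cos(theta) = u.v/(|u||v|) = 40/sqrt(2000) = 0.894427
theta = acos(0.894427) = 26.57 degrees

26.57 degrees


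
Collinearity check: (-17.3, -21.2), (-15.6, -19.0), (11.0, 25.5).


Cross product: ((-15.6)-(-17.3))*(25.5-(-21.2)) - ((-19)-(-21.2))*(11-(-17.3))
= 17.13

No, not collinear


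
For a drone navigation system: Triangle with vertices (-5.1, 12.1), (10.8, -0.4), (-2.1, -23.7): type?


Side lengths squared: AB^2=409.06, BC^2=709.3, CA^2=1290.64
Sorted: [409.06, 709.3, 1290.64]
By sides: Scalene, By angles: Obtuse

Scalene, Obtuse


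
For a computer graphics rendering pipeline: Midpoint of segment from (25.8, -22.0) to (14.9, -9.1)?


M = ((25.8+14.9)/2, ((-22)+(-9.1))/2)
= (20.35, -15.55)

(20.35, -15.55)


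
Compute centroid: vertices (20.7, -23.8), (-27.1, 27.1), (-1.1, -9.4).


Centroid = ((x_A+x_B+x_C)/3, (y_A+y_B+y_C)/3)
= ((20.7+(-27.1)+(-1.1))/3, ((-23.8)+27.1+(-9.4))/3)
= (-2.5, -2.0333)

(-2.5, -2.0333)


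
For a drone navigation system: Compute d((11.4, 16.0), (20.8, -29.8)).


dx=9.4, dy=-45.8
d^2 = 9.4^2 + (-45.8)^2 = 2186
d = sqrt(2186) = 46.7547

46.7547


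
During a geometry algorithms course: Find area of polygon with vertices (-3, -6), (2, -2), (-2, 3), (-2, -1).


Shoelace sum: ((-3)*(-2) - 2*(-6)) + (2*3 - (-2)*(-2)) + ((-2)*(-1) - (-2)*3) + ((-2)*(-6) - (-3)*(-1))
= 37
Area = |37|/2 = 18.5

18.5


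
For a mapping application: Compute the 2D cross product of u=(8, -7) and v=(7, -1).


u x v = u_x*v_y - u_y*v_x = 8*(-1) - (-7)*7
= (-8) - (-49) = 41

41


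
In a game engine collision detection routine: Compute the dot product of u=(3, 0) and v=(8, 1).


u . v = u_x*v_x + u_y*v_y = 3*8 + 0*1
= 24 + 0 = 24

24


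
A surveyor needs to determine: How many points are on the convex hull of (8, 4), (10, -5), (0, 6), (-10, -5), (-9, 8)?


Convex hull vertices (CCW): (-10, -5), (10, -5), (8, 4), (0, 6), (-9, 8)
Count = 5

5


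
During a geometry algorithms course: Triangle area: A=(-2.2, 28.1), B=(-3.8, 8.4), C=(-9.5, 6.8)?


Area = |x_A(y_B-y_C) + x_B(y_C-y_A) + x_C(y_A-y_B)|/2
= |(-3.52) + 80.94 + (-187.15)|/2
= 109.73/2 = 54.865

54.865


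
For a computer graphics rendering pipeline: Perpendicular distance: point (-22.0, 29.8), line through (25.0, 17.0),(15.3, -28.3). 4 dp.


|cross product| = 2253.26
|line direction| = sqrt(2146.18) = 46.3269
Distance = 2253.26/sqrt(2146.18) = 48.6383

48.6383


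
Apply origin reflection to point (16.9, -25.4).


Reflection over origin: (x,y) -> (-x,-y)
(16.9, -25.4) -> (-16.9, 25.4)

(-16.9, 25.4)


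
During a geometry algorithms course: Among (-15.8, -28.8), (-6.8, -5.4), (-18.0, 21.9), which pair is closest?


d(P0,P1) = 25.0711, d(P0,P2) = 50.7477, d(P1,P2) = 29.5081
Closest: P0 and P1

Closest pair: (-15.8, -28.8) and (-6.8, -5.4), distance = 25.0711


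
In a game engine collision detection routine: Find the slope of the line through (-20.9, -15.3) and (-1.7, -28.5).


slope = (y2-y1)/(x2-x1) = ((-28.5)-(-15.3))/((-1.7)-(-20.9)) = (-13.2)/19.2 = -0.6875

-0.6875


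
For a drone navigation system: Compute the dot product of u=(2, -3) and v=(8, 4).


u . v = u_x*v_x + u_y*v_y = 2*8 + (-3)*4
= 16 + (-12) = 4

4


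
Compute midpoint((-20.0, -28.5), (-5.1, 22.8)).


M = (((-20)+(-5.1))/2, ((-28.5)+22.8)/2)
= (-12.55, -2.85)

(-12.55, -2.85)


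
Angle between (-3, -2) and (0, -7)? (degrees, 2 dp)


u.v = 14, |u| = sqrt(13) = 3.6056, |v| = sqrt(49) = 7
cos(theta) = u.v/(|u||v|) = 14/sqrt(637) = 0.5547
theta = acos(0.5547) = 56.31 degrees

56.31 degrees


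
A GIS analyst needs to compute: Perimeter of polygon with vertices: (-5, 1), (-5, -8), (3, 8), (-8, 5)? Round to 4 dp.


Sides: (-5, 1)->(-5, -8): sqrt(81) = 9, (-5, -8)->(3, 8): sqrt(320) = 17.888544, (3, 8)->(-8, 5): sqrt(130) = 11.401754, (-8, 5)->(-5, 1): sqrt(25) = 5
Sum = 43.290298
Perimeter = 43.2903

43.2903


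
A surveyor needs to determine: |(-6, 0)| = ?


|u| = sqrt((-6)^2 + 0^2) = sqrt(36) = 6

6


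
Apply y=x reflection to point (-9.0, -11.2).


Reflection over y=x: (x,y) -> (y,x)
(-9, -11.2) -> (-11.2, -9)

(-11.2, -9)


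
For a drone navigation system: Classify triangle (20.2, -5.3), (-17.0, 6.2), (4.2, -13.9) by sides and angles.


Side lengths squared: AB^2=1516.09, BC^2=853.45, CA^2=329.96
Sorted: [329.96, 853.45, 1516.09]
By sides: Scalene, By angles: Obtuse

Scalene, Obtuse


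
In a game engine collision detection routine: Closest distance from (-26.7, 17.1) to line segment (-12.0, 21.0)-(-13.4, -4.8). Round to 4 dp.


Project P onto AB: t = 0.1815 (clamped to [0,1])
Closest point on segment: (-12.2542, 16.3161)
Distance: 14.4671

14.4671


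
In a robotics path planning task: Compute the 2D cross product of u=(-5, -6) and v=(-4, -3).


u x v = u_x*v_y - u_y*v_x = (-5)*(-3) - (-6)*(-4)
= 15 - 24 = -9

-9


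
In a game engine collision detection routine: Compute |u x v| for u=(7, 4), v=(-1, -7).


|u x v| = |7*(-7) - 4*(-1)|
= |(-49) - (-4)| = 45

45


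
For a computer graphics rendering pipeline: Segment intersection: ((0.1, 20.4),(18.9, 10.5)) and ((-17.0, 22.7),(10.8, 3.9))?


Cross products: d1=257.54, d2=335.76, d3=-126.05, d4=-204.27
d1*d2 < 0 and d3*d4 < 0? no

No, they don't intersect


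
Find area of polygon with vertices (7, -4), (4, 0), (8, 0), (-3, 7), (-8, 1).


Shoelace sum: (7*0 - 4*(-4)) + (4*0 - 8*0) + (8*7 - (-3)*0) + ((-3)*1 - (-8)*7) + ((-8)*(-4) - 7*1)
= 150
Area = |150|/2 = 75

75


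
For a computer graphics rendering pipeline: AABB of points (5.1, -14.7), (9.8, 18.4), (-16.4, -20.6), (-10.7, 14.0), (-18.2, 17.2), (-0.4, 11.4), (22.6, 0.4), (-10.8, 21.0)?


x range: [-18.2, 22.6]
y range: [-20.6, 21]
Bounding box: (-18.2,-20.6) to (22.6,21)

(-18.2,-20.6) to (22.6,21)


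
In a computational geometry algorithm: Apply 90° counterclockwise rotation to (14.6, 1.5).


90° CCW: (x,y) -> (-y, x)
(14.6,1.5) -> (-1.5, 14.6)

(-1.5, 14.6)


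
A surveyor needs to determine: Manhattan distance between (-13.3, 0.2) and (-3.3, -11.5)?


|(-13.3)-(-3.3)| + |0.2-(-11.5)| = 10 + 11.7 = 21.7

21.7


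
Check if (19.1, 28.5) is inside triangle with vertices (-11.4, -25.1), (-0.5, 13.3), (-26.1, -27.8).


Cross products: AB x AP = -586.96, BC x BP = 416.44, CA x CP = 705.57
All same sign? no

No, outside


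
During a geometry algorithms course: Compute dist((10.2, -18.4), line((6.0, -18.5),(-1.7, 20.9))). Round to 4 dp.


|cross product| = 166.25
|line direction| = sqrt(1611.65) = 40.1454
Distance = 166.25/sqrt(1611.65) = 4.1412

4.1412


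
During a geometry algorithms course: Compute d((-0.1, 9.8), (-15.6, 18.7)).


dx=-15.5, dy=8.9
d^2 = (-15.5)^2 + 8.9^2 = 319.46
d = sqrt(319.46) = 17.8734

17.8734


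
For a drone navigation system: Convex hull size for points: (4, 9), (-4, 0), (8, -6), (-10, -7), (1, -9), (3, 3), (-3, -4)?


Convex hull vertices (CCW): (-10, -7), (1, -9), (8, -6), (4, 9), (-4, 0)
Count = 5

5


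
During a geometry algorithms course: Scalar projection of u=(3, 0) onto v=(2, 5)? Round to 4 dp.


u.v = 6, |v| = sqrt(29) = 5.3852
Scalar projection = u.v / |v| = 6 / sqrt(29) = 1.1142

1.1142


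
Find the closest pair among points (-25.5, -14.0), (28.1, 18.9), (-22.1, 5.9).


d(P0,P1) = 62.8917, d(P0,P2) = 20.1884, d(P1,P2) = 51.856
Closest: P0 and P2

Closest pair: (-25.5, -14.0) and (-22.1, 5.9), distance = 20.1884


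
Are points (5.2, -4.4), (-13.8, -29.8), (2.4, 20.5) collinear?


Cross product: ((-13.8)-5.2)*(20.5-(-4.4)) - ((-29.8)-(-4.4))*(2.4-5.2)
= -544.22

No, not collinear


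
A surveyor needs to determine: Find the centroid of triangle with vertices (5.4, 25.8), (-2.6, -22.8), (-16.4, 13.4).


Centroid = ((x_A+x_B+x_C)/3, (y_A+y_B+y_C)/3)
= ((5.4+(-2.6)+(-16.4))/3, (25.8+(-22.8)+13.4)/3)
= (-4.5333, 5.4667)

(-4.5333, 5.4667)


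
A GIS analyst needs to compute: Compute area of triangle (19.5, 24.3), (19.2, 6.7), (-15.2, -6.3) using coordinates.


Area = |x_A(y_B-y_C) + x_B(y_C-y_A) + x_C(y_A-y_B)|/2
= |253.5 + (-587.52) + (-267.52)|/2
= 601.54/2 = 300.77

300.77


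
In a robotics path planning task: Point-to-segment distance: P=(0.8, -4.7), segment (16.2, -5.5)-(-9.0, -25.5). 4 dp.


Project P onto AB: t = 0.3595 (clamped to [0,1])
Closest point on segment: (7.141, -12.6897)
Distance: 10.2002

10.2002


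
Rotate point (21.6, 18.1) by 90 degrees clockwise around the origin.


90° CW: (x,y) -> (y, -x)
(21.6,18.1) -> (18.1, -21.6)

(18.1, -21.6)


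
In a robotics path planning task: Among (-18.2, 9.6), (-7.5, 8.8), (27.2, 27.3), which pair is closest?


d(P0,P1) = 10.7299, d(P0,P2) = 48.7283, d(P1,P2) = 39.3235
Closest: P0 and P1

Closest pair: (-18.2, 9.6) and (-7.5, 8.8), distance = 10.7299


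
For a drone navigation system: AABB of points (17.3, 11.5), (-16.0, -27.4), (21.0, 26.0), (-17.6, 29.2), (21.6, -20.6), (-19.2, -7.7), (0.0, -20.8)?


x range: [-19.2, 21.6]
y range: [-27.4, 29.2]
Bounding box: (-19.2,-27.4) to (21.6,29.2)

(-19.2,-27.4) to (21.6,29.2)


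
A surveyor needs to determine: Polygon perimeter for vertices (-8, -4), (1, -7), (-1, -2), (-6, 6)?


Sides: (-8, -4)->(1, -7): sqrt(90) = 9.486833, (1, -7)->(-1, -2): sqrt(29) = 5.385165, (-1, -2)->(-6, 6): sqrt(89) = 9.433981, (-6, 6)->(-8, -4): sqrt(104) = 10.198039
Sum = 34.504018
Perimeter = 34.504

34.504


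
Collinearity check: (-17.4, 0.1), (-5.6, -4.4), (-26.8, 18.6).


Cross product: ((-5.6)-(-17.4))*(18.6-0.1) - ((-4.4)-0.1)*((-26.8)-(-17.4))
= 176

No, not collinear


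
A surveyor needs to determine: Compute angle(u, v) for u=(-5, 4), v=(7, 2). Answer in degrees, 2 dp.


u.v = -27, |u| = sqrt(41) = 6.4031, |v| = sqrt(53) = 7.2801
cos(theta) = u.v/(|u||v|) = -27/sqrt(2173) = -0.579207
theta = acos(-0.579207) = 125.39 degrees

125.39 degrees


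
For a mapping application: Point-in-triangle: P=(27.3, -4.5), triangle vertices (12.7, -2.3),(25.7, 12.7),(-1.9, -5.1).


Cross products: AB x AP = -247.6, BC x BP = 503.2, CA x CP = -73
All same sign? no

No, outside


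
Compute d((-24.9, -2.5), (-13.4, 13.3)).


dx=11.5, dy=15.8
d^2 = 11.5^2 + 15.8^2 = 381.89
d = sqrt(381.89) = 19.542

19.542


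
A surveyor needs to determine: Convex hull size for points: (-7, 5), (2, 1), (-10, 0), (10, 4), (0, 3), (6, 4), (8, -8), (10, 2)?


Convex hull vertices (CCW): (-10, 0), (8, -8), (10, 2), (10, 4), (-7, 5)
Count = 5

5


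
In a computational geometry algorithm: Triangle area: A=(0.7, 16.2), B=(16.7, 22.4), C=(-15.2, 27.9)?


Area = |x_A(y_B-y_C) + x_B(y_C-y_A) + x_C(y_A-y_B)|/2
= |(-3.85) + 195.39 + 94.24|/2
= 285.78/2 = 142.89

142.89


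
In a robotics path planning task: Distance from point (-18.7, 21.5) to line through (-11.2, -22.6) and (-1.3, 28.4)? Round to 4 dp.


|cross product| = 819.09
|line direction| = sqrt(2699.01) = 51.952
Distance = 819.09/sqrt(2699.01) = 15.7663

15.7663


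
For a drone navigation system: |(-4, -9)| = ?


|u| = sqrt((-4)^2 + (-9)^2) = sqrt(97) = 9.8489

9.8489


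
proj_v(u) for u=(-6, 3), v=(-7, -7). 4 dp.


u.v = 21, |v| = sqrt(98) = 9.8995
Scalar projection = u.v / |v| = 21 / sqrt(98) = 2.1213

2.1213


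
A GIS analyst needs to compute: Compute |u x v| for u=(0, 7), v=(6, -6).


|u x v| = |0*(-6) - 7*6|
= |0 - 42| = 42

42


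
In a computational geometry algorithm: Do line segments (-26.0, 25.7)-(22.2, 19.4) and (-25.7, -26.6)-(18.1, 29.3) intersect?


Cross products: d1=2307.51, d2=-662.81, d3=-2518.97, d4=451.35
d1*d2 < 0 and d3*d4 < 0? yes

Yes, they intersect


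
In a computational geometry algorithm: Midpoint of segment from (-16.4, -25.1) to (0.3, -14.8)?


M = (((-16.4)+0.3)/2, ((-25.1)+(-14.8))/2)
= (-8.05, -19.95)

(-8.05, -19.95)


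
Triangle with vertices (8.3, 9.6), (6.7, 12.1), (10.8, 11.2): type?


Side lengths squared: AB^2=8.81, BC^2=17.62, CA^2=8.81
Sorted: [8.81, 8.81, 17.62]
By sides: Isosceles, By angles: Right

Isosceles, Right


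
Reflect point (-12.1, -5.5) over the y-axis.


Reflection over y-axis: (x,y) -> (-x,y)
(-12.1, -5.5) -> (12.1, -5.5)

(12.1, -5.5)


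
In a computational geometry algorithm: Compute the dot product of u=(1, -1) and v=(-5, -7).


u . v = u_x*v_x + u_y*v_y = 1*(-5) + (-1)*(-7)
= (-5) + 7 = 2

2


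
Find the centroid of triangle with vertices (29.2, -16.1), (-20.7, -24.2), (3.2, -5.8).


Centroid = ((x_A+x_B+x_C)/3, (y_A+y_B+y_C)/3)
= ((29.2+(-20.7)+3.2)/3, ((-16.1)+(-24.2)+(-5.8))/3)
= (3.9, -15.3667)

(3.9, -15.3667)


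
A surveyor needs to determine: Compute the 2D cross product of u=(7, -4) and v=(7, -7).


u x v = u_x*v_y - u_y*v_x = 7*(-7) - (-4)*7
= (-49) - (-28) = -21

-21


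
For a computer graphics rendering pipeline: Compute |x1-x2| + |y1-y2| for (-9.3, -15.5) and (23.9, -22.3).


|(-9.3)-23.9| + |(-15.5)-(-22.3)| = 33.2 + 6.8 = 40

40


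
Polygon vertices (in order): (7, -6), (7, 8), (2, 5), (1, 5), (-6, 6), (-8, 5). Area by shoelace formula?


Shoelace sum: (7*8 - 7*(-6)) + (7*5 - 2*8) + (2*5 - 1*5) + (1*6 - (-6)*5) + ((-6)*5 - (-8)*6) + ((-8)*(-6) - 7*5)
= 189
Area = |189|/2 = 94.5

94.5


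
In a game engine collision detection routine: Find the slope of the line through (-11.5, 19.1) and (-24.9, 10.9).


slope = (y2-y1)/(x2-x1) = (10.9-19.1)/((-24.9)-(-11.5)) = (-8.2)/(-13.4) = 0.6119

0.6119


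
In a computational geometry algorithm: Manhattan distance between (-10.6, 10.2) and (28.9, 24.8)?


|(-10.6)-28.9| + |10.2-24.8| = 39.5 + 14.6 = 54.1

54.1


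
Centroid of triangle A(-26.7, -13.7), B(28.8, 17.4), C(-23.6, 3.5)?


Centroid = ((x_A+x_B+x_C)/3, (y_A+y_B+y_C)/3)
= (((-26.7)+28.8+(-23.6))/3, ((-13.7)+17.4+3.5)/3)
= (-7.1667, 2.4)

(-7.1667, 2.4)


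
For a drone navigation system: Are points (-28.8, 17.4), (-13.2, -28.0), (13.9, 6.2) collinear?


Cross product: ((-13.2)-(-28.8))*(6.2-17.4) - ((-28)-17.4)*(13.9-(-28.8))
= 1763.86

No, not collinear


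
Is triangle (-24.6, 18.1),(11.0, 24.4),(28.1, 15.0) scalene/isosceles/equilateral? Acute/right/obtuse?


Side lengths squared: AB^2=1307.05, BC^2=380.77, CA^2=2786.9
Sorted: [380.77, 1307.05, 2786.9]
By sides: Scalene, By angles: Obtuse

Scalene, Obtuse


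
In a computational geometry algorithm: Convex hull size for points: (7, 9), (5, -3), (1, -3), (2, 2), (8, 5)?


Convex hull vertices (CCW): (1, -3), (5, -3), (8, 5), (7, 9), (2, 2)
Count = 5

5


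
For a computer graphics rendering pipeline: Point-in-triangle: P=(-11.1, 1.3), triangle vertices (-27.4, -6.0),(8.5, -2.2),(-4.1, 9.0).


Cross products: AB x AP = 200.13, BC x BP = 175.42, CA x CP = 74.41
All same sign? yes

Yes, inside


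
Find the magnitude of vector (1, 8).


|u| = sqrt(1^2 + 8^2) = sqrt(65) = 8.0623

8.0623


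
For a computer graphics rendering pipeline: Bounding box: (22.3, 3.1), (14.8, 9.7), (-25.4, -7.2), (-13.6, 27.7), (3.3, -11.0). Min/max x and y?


x range: [-25.4, 22.3]
y range: [-11, 27.7]
Bounding box: (-25.4,-11) to (22.3,27.7)

(-25.4,-11) to (22.3,27.7)


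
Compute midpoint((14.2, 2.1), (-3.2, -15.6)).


M = ((14.2+(-3.2))/2, (2.1+(-15.6))/2)
= (5.5, -6.75)

(5.5, -6.75)


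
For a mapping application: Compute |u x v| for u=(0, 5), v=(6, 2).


|u x v| = |0*2 - 5*6|
= |0 - 30| = 30

30


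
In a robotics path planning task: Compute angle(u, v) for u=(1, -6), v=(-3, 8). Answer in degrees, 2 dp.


u.v = -51, |u| = sqrt(37) = 6.0828, |v| = sqrt(73) = 8.544
cos(theta) = u.v/(|u||v|) = -51/sqrt(2701) = -0.981314
theta = acos(-0.981314) = 168.91 degrees

168.91 degrees


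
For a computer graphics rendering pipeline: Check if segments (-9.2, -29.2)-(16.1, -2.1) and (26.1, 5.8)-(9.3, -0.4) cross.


Cross products: d1=369.14, d2=70.72, d3=-71.13, d4=227.29
d1*d2 < 0 and d3*d4 < 0? no

No, they don't intersect


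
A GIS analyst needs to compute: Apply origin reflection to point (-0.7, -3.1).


Reflection over origin: (x,y) -> (-x,-y)
(-0.7, -3.1) -> (0.7, 3.1)

(0.7, 3.1)


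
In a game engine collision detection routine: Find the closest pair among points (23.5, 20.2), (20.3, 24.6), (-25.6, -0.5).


d(P0,P1) = 5.4406, d(P0,P2) = 53.2851, d(P1,P2) = 52.3146
Closest: P0 and P1

Closest pair: (23.5, 20.2) and (20.3, 24.6), distance = 5.4406


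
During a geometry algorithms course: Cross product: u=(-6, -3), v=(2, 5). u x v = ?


u x v = u_x*v_y - u_y*v_x = (-6)*5 - (-3)*2
= (-30) - (-6) = -24

-24


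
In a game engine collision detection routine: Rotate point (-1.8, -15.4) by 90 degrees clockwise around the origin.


90° CW: (x,y) -> (y, -x)
(-1.8,-15.4) -> (-15.4, 1.8)

(-15.4, 1.8)


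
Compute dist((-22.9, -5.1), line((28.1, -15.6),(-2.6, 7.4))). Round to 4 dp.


|cross product| = 850.65
|line direction| = sqrt(1471.49) = 38.36
Distance = 850.65/sqrt(1471.49) = 22.1754

22.1754


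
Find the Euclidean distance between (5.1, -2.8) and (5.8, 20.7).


dx=0.7, dy=23.5
d^2 = 0.7^2 + 23.5^2 = 552.74
d = sqrt(552.74) = 23.5104

23.5104
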